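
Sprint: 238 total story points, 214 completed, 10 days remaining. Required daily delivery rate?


Formula: Required rate = Remaining points / Days left
Remaining = 238 - 214 = 24 points
Required rate = 24 / 10 = 2.4 points/day

2.4 points/day


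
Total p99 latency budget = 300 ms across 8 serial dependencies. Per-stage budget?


Formula: per_stage = total_budget / stages
per_stage = 300 / 8
per_stage = 37.5 ms

37.5 ms


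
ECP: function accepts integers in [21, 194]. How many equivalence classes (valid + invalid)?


Valid range: [21, 194]
Class 1: x < 21 — invalid
Class 2: 21 ≤ x ≤ 194 — valid
Class 3: x > 194 — invalid
Total equivalence classes: 3

3 equivalence classes


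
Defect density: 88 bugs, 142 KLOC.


Defect density = defects / KLOC
Defect density = 88 / 142
Defect density = 0.62 defects/KLOC

0.62 defects/KLOC


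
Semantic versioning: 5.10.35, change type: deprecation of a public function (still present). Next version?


Current: 5.10.35
Change category: 'deprecation of a public function (still present)' → minor bump
SemVer rule: minor bump → increment MINOR, reset PATCH to 0 (MAJOR unchanged)
New: 5.11.0

5.11.0


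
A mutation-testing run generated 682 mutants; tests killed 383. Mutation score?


Mutation score = killed / total * 100
Mutation score = 383 / 682 * 100
Mutation score = 56.16%

56.16%


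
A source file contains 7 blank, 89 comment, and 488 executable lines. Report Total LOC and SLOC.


Total LOC = blank + comment + code
Total LOC = 7 + 89 + 488 = 584
SLOC (source only) = code = 488

Total LOC: 584, SLOC: 488


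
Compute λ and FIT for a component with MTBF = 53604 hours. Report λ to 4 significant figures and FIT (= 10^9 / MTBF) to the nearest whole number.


Formula: λ = 1 / MTBF; FIT = λ × 1e9 = 1e9 / MTBF
λ = 1 / 53604 ≈ 1.866e-05 failures/hour
FIT = 1e9 / 53604 ≈ 18655 failures per 1e9 hours (nearest whole number)

λ = 1.866e-05 /h, FIT = 18655


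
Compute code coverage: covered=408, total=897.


Coverage = covered / total * 100
Coverage = 408 / 897 * 100
Coverage = 45.48%

45.48%


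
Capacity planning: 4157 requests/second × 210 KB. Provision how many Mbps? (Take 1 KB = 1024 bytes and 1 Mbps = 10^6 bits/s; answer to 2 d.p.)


Formula: Mbps = payload_bytes * RPS * 8 / 1e6
Payload per request = 210 KB = 210 * 1024 = 215040 bytes
Total bytes/sec = 215040 * 4157 = 893921280
Total bits/sec = 893921280 * 8 = 7151370240
Mbps = 7151370240 / 1e6 = 7151.37

7151.37 Mbps


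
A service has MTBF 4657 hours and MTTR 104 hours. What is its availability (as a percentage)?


Availability = MTBF / (MTBF + MTTR)
Availability = 4657 / (4657 + 104)
Availability = 4657 / 4761
Availability = 97.8156%

97.8156%


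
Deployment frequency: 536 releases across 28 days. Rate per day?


Formula: deployments per day = releases / days
= 536 / 28
= 19.143 deploys/day
(equivalently, 134.0 deploys/week)

19.143 deploys/day


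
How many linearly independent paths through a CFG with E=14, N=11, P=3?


Formula: V(G) = E - N + 2P
V(G) = 14 - 11 + 2*3
V(G) = 3 + 6
V(G) = 9

9


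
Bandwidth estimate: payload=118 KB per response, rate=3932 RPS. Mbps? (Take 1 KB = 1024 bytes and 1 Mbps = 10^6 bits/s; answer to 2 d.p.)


Formula: Mbps = payload_bytes * RPS * 8 / 1e6
Payload per request = 118 KB = 118 * 1024 = 120832 bytes
Total bytes/sec = 120832 * 3932 = 475111424
Total bits/sec = 475111424 * 8 = 3800891392
Mbps = 3800891392 / 1e6 = 3800.89

3800.89 Mbps


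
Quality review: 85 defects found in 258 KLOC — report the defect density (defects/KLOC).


Defect density = defects / KLOC
Defect density = 85 / 258
Defect density = 0.329 defects/KLOC

0.329 defects/KLOC


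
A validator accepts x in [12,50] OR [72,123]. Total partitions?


Valid ranges: [12,50] and [72,123]
Class 1: x < 12 — invalid
Class 2: 12 ≤ x ≤ 50 — valid
Class 3: 50 < x < 72 — invalid (gap between ranges)
Class 4: 72 ≤ x ≤ 123 — valid
Class 5: x > 123 — invalid
Total equivalence classes: 5

5 equivalence classes


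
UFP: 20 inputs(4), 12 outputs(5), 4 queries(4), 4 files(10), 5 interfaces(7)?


UFP = EI*4 + EO*5 + EQ*4 + ILF*10 + EIF*7
UFP = 20*4 + 12*5 + 4*4 + 4*10 + 5*7
UFP = 80 + 60 + 16 + 40 + 35
UFP = 231

231


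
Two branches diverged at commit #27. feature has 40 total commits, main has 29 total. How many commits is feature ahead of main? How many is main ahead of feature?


Common ancestor: commit #27
feature commits after divergence: 40 - 27 = 13
main commits after divergence: 29 - 27 = 2
feature is 13 commits ahead of main
main is 2 commits ahead of feature

feature ahead: 13, main ahead: 2


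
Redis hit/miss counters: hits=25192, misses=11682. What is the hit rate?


Formula: hit rate = hits / (hits + misses) * 100
hit rate = 25192 / (25192 + 11682) * 100
hit rate = 25192 / 36874 * 100
hit rate = 68.32%

68.32%


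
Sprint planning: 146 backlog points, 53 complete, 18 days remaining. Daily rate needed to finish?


Formula: Required rate = Remaining points / Days left
Remaining = 146 - 53 = 93 points
Required rate = 93 / 18 = 5.17 points/day

5.17 points/day


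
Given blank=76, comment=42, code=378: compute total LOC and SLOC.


Total LOC = blank + comment + code
Total LOC = 76 + 42 + 378 = 496
SLOC (source only) = code = 378

Total LOC: 496, SLOC: 378


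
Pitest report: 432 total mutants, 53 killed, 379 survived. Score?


Mutation score = killed / total * 100
Mutation score = 53 / 432 * 100
Mutation score = 12.27%

12.27%


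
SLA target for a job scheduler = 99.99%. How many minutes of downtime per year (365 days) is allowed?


Formula: allowed downtime = period * (100 - SLA) / 100
Period (year (365 days)) = 525600 minutes
Unavailability fraction = (100 - 99.99) / 100
Allowed downtime = 525600 * (100 - 99.99) / 100
Allowed downtime = 52.56 minutes

52.56 minutes


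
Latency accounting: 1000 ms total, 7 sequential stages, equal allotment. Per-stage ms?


Formula: per_stage = total_budget / stages
per_stage = 1000 / 7
per_stage = 142.86 ms

142.86 ms


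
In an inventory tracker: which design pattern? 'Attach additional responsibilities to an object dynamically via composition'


This matches the Decorator pattern

Decorator


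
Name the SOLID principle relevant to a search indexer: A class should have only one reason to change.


This describes the Single Responsibility Principle (SRP)

Single Responsibility Principle (SRP)


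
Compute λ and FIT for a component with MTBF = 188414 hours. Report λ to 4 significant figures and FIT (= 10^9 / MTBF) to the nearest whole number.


Formula: λ = 1 / MTBF; FIT = λ × 1e9 = 1e9 / MTBF
λ = 1 / 188414 ≈ 5.307e-06 failures/hour
FIT = 1e9 / 188414 ≈ 5307 failures per 1e9 hours (nearest whole number)

λ = 5.307e-06 /h, FIT = 5307


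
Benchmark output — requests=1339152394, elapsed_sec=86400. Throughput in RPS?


Formula: throughput = requests / seconds
throughput = 1339152394 / 86400
throughput = 15499.45 requests/second

15499.45 requests/second


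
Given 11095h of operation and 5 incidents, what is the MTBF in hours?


Formula: MTBF = Total operating time / Number of failures
MTBF = 11095 / 5
MTBF = 2219.0 hours

2219.0 hours


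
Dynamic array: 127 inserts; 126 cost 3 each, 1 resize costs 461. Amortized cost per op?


Formula: Amortized cost = Total cost / Operations
Total cost = (126 * 3) + (1 * 461)
Total cost = 378 + 461 = 839
Amortized = 839 / 127 = 6.6063

6.6063


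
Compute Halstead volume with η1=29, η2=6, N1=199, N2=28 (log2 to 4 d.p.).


Formula: V = N * log2(η), where N = N1 + N2 and η = η1 + η2
η = 29 + 6 = 35
N = 199 + 28 = 227
log2(35) ≈ 5.1293
V = 227 * 5.1293 = 1164.35

1164.35


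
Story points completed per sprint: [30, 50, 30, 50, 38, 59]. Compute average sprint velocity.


Formula: Avg velocity = Total points / Number of sprints
Points: [30, 50, 30, 50, 38, 59]
Sum = 30 + 50 + 30 + 50 + 38 + 59 = 257
Avg velocity = 257 / 6 = 42.83 points/sprint

42.83 points/sprint


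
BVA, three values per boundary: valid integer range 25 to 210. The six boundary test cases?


Range: [25, 210]
Boundaries: just below min, min, min+1, max-1, max, just above max
Values: [24, 25, 26, 209, 210, 211]

[24, 25, 26, 209, 210, 211]


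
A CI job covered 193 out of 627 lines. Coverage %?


Coverage = covered / total * 100
Coverage = 193 / 627 * 100
Coverage = 30.78%

30.78%


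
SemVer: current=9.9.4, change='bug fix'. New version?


Current: 9.9.4
Change category: 'bug fix' → patch bump
SemVer rule: patch bump → increment PATCH (MAJOR and MINOR unchanged)
New: 9.9.5

9.9.5


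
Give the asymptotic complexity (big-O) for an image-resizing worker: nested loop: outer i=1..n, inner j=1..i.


Reasoning: triangle: n(n+1)/2 ~ n^2/2
Complexity: O(n^2)

O(n^2)


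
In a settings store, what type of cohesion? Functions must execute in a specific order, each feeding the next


Reasoning: Output of one is input to next
Type: Sequential cohesion

Sequential cohesion


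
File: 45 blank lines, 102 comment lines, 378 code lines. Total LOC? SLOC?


Total LOC = blank + comment + code
Total LOC = 45 + 102 + 378 = 525
SLOC (source only) = code = 378

Total LOC: 525, SLOC: 378


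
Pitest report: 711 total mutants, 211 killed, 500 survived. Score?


Mutation score = killed / total * 100
Mutation score = 211 / 711 * 100
Mutation score = 29.68%

29.68%


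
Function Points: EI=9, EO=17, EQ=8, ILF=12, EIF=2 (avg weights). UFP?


UFP = EI*4 + EO*5 + EQ*4 + ILF*10 + EIF*7
UFP = 9*4 + 17*5 + 8*4 + 12*10 + 2*7
UFP = 36 + 85 + 32 + 120 + 14
UFP = 287

287


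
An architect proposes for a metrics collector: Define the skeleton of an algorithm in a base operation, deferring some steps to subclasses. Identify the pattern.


This matches the Template Method pattern

Template Method


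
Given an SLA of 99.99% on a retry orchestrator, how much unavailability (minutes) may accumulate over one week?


Formula: allowed downtime = period * (100 - SLA) / 100
Period (week) = 10080 minutes
Unavailability fraction = (100 - 99.99) / 100
Allowed downtime = 10080 * (100 - 99.99) / 100
Allowed downtime = 1.008 minutes

1.008 minutes


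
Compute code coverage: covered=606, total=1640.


Coverage = covered / total * 100
Coverage = 606 / 1640 * 100
Coverage = 36.95%

36.95%


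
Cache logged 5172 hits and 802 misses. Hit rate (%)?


Formula: hit rate = hits / (hits + misses) * 100
hit rate = 5172 / (5172 + 802) * 100
hit rate = 5172 / 5974 * 100
hit rate = 86.58%

86.58%


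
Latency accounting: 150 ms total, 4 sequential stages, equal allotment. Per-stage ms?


Formula: per_stage = total_budget / stages
per_stage = 150 / 4
per_stage = 37.5 ms

37.5 ms


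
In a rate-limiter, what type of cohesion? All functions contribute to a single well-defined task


Reasoning: Best: single purpose
Type: Functional cohesion

Functional cohesion


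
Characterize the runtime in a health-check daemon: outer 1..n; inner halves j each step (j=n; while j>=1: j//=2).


Reasoning: n times log n
Complexity: O(n log n)

O(n log n)


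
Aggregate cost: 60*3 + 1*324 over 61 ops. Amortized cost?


Formula: Amortized cost = Total cost / Operations
Total cost = (60 * 3) + (1 * 324)
Total cost = 180 + 324 = 504
Amortized = 504 / 61 = 8.2623

8.2623


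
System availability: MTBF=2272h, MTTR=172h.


Availability = MTBF / (MTBF + MTTR)
Availability = 2272 / (2272 + 172)
Availability = 2272 / 2444
Availability = 92.9624%

92.9624%


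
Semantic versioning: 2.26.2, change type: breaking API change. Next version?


Current: 2.26.2
Change category: 'breaking API change' → major bump
SemVer rule: major bump → increment MAJOR, reset MINOR and PATCH to 0
New: 3.0.0

3.0.0


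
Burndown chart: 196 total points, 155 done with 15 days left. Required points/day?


Formula: Required rate = Remaining points / Days left
Remaining = 196 - 155 = 41 points
Required rate = 41 / 15 = 2.73 points/day

2.73 points/day


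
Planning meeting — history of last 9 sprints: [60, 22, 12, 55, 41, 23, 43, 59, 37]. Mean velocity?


Formula: Avg velocity = Total points / Number of sprints
Points: [60, 22, 12, 55, 41, 23, 43, 59, 37]
Sum = 60 + 22 + 12 + 55 + 41 + 23 + 43 + 59 + 37 = 352
Avg velocity = 352 / 9 = 39.11 points/sprint

39.11 points/sprint


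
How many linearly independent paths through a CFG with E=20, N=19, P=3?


Formula: V(G) = E - N + 2P
V(G) = 20 - 19 + 2*3
V(G) = 1 + 6
V(G) = 7

7


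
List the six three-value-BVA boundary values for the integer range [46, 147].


Range: [46, 147]
Boundaries: just below min, min, min+1, max-1, max, just above max
Values: [45, 46, 47, 146, 147, 148]

[45, 46, 47, 146, 147, 148]


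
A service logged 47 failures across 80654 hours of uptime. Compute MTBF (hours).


Formula: MTBF = Total operating time / Number of failures
MTBF = 80654 / 47
MTBF = 1716.04 hours

1716.04 hours


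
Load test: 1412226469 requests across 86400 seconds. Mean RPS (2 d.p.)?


Formula: throughput = requests / seconds
throughput = 1412226469 / 86400
throughput = 16345.21 requests/second

16345.21 requests/second


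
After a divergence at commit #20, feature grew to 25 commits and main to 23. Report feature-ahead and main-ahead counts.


Common ancestor: commit #20
feature commits after divergence: 25 - 20 = 5
main commits after divergence: 23 - 20 = 3
feature is 5 commits ahead of main
main is 3 commits ahead of feature

feature ahead: 5, main ahead: 3


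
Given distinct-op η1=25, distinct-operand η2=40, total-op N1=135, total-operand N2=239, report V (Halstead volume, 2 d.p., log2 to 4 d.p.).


Formula: V = N * log2(η), where N = N1 + N2 and η = η1 + η2
η = 25 + 40 = 65
N = 135 + 239 = 374
log2(65) ≈ 6.0224
V = 374 * 6.0224 = 2252.38

2252.38


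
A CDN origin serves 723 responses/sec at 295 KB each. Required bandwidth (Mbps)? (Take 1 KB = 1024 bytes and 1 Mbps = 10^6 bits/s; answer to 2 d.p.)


Formula: Mbps = payload_bytes * RPS * 8 / 1e6
Payload per request = 295 KB = 295 * 1024 = 302080 bytes
Total bytes/sec = 302080 * 723 = 218403840
Total bits/sec = 218403840 * 8 = 1747230720
Mbps = 1747230720 / 1e6 = 1747.23

1747.23 Mbps


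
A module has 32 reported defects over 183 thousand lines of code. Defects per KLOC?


Defect density = defects / KLOC
Defect density = 32 / 183
Defect density = 0.175 defects/KLOC

0.175 defects/KLOC


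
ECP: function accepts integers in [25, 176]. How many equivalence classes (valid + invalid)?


Valid range: [25, 176]
Class 1: x < 25 — invalid
Class 2: 25 ≤ x ≤ 176 — valid
Class 3: x > 176 — invalid
Total equivalence classes: 3

3 equivalence classes


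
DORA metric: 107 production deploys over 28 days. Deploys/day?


Formula: deployments per day = releases / days
= 107 / 28
= 3.821 deploys/day
(equivalently, 26.75 deploys/week)

3.821 deploys/day


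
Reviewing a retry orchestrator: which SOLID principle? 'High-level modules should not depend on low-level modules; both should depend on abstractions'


This describes the Dependency Inversion Principle (DIP)

Dependency Inversion Principle (DIP)


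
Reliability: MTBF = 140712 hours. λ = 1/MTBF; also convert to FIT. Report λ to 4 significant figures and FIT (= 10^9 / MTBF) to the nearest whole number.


Formula: λ = 1 / MTBF; FIT = λ × 1e9 = 1e9 / MTBF
λ = 1 / 140712 ≈ 7.107e-06 failures/hour
FIT = 1e9 / 140712 ≈ 7107 failures per 1e9 hours (nearest whole number)

λ = 7.107e-06 /h, FIT = 7107


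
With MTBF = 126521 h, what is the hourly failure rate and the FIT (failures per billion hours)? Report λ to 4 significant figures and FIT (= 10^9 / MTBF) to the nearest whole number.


Formula: λ = 1 / MTBF; FIT = λ × 1e9 = 1e9 / MTBF
λ = 1 / 126521 ≈ 7.904e-06 failures/hour
FIT = 1e9 / 126521 ≈ 7904 failures per 1e9 hours (nearest whole number)

λ = 7.904e-06 /h, FIT = 7904


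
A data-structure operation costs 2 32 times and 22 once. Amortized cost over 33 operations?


Formula: Amortized cost = Total cost / Operations
Total cost = (32 * 2) + (1 * 22)
Total cost = 64 + 22 = 86
Amortized = 86 / 33 = 2.6061

2.6061


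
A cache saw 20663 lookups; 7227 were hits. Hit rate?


Formula: hit rate = hits / (hits + misses) * 100
hit rate = 7227 / (7227 + 13436) * 100
hit rate = 7227 / 20663 * 100
hit rate = 34.98%

34.98%


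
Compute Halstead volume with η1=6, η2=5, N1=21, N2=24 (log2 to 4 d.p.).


Formula: V = N * log2(η), where N = N1 + N2 and η = η1 + η2
η = 6 + 5 = 11
N = 21 + 24 = 45
log2(11) ≈ 3.4594
V = 45 * 3.4594 = 155.67

155.67


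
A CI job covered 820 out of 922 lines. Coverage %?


Coverage = covered / total * 100
Coverage = 820 / 922 * 100
Coverage = 88.94%

88.94%


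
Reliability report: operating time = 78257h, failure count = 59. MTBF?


Formula: MTBF = Total operating time / Number of failures
MTBF = 78257 / 59
MTBF = 1326.39 hours

1326.39 hours


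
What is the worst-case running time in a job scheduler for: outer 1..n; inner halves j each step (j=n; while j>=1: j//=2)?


Reasoning: n times log n
Complexity: O(n log n)

O(n log n)


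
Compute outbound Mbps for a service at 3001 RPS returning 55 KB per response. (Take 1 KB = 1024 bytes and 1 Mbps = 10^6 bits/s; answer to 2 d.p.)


Formula: Mbps = payload_bytes * RPS * 8 / 1e6
Payload per request = 55 KB = 55 * 1024 = 56320 bytes
Total bytes/sec = 56320 * 3001 = 169016320
Total bits/sec = 169016320 * 8 = 1352130560
Mbps = 1352130560 / 1e6 = 1352.13

1352.13 Mbps


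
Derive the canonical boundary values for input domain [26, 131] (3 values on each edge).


Range: [26, 131]
Boundaries: just below min, min, min+1, max-1, max, just above max
Values: [25, 26, 27, 130, 131, 132]

[25, 26, 27, 130, 131, 132]


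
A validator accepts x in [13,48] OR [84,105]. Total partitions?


Valid ranges: [13,48] and [84,105]
Class 1: x < 13 — invalid
Class 2: 13 ≤ x ≤ 48 — valid
Class 3: 48 < x < 84 — invalid (gap between ranges)
Class 4: 84 ≤ x ≤ 105 — valid
Class 5: x > 105 — invalid
Total equivalence classes: 5

5 equivalence classes


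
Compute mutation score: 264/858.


Mutation score = killed / total * 100
Mutation score = 264 / 858 * 100
Mutation score = 30.77%

30.77%


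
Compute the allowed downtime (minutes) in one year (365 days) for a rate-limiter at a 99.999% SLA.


Formula: allowed downtime = period * (100 - SLA) / 100
Period (year (365 days)) = 525600 minutes
Unavailability fraction = (100 - 99.999) / 100
Allowed downtime = 525600 * (100 - 99.999) / 100
Allowed downtime = 5.256 minutes

5.256 minutes


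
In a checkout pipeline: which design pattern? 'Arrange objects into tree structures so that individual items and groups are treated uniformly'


This matches the Composite pattern

Composite


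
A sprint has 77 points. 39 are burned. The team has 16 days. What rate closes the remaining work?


Formula: Required rate = Remaining points / Days left
Remaining = 77 - 39 = 38 points
Required rate = 38 / 16 = 2.38 points/day

2.38 points/day


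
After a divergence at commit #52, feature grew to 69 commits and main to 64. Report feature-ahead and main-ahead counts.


Common ancestor: commit #52
feature commits after divergence: 69 - 52 = 17
main commits after divergence: 64 - 52 = 12
feature is 17 commits ahead of main
main is 12 commits ahead of feature

feature ahead: 17, main ahead: 12


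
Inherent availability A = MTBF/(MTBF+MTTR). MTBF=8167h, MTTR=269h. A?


Availability = MTBF / (MTBF + MTTR)
Availability = 8167 / (8167 + 269)
Availability = 8167 / 8436
Availability = 96.8113%

96.8113%


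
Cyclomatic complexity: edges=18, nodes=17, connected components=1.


Formula: V(G) = E - N + 2P
V(G) = 18 - 17 + 2*1
V(G) = 1 + 2
V(G) = 3

3


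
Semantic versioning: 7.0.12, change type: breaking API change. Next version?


Current: 7.0.12
Change category: 'breaking API change' → major bump
SemVer rule: major bump → increment MAJOR, reset MINOR and PATCH to 0
New: 8.0.0

8.0.0


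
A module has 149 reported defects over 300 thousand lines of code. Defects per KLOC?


Defect density = defects / KLOC
Defect density = 149 / 300
Defect density = 0.497 defects/KLOC

0.497 defects/KLOC


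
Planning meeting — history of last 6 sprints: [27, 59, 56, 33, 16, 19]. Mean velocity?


Formula: Avg velocity = Total points / Number of sprints
Points: [27, 59, 56, 33, 16, 19]
Sum = 27 + 59 + 56 + 33 + 16 + 19 = 210
Avg velocity = 210 / 6 = 35.0 points/sprint

35.0 points/sprint


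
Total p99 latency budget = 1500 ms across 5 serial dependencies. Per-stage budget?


Formula: per_stage = total_budget / stages
per_stage = 1500 / 5
per_stage = 300.0 ms

300.0 ms


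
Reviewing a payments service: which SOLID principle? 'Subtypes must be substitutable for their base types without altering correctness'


This describes the Liskov Substitution Principle (LSP)

Liskov Substitution Principle (LSP)


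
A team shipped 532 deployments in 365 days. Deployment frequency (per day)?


Formula: deployments per day = releases / days
= 532 / 365
= 1.458 deploys/day
(equivalently, 10.2 deploys/week)

1.458 deploys/day


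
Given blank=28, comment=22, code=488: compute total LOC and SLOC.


Total LOC = blank + comment + code
Total LOC = 28 + 22 + 488 = 538
SLOC (source only) = code = 488

Total LOC: 538, SLOC: 488


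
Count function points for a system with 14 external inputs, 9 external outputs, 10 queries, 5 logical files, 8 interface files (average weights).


UFP = EI*4 + EO*5 + EQ*4 + ILF*10 + EIF*7
UFP = 14*4 + 9*5 + 10*4 + 5*10 + 8*7
UFP = 56 + 45 + 40 + 50 + 56
UFP = 247

247


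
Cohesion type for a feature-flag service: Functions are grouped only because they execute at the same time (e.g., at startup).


Reasoning: Related by timing only
Type: Temporal cohesion

Temporal cohesion


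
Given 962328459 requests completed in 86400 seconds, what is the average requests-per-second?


Formula: throughput = requests / seconds
throughput = 962328459 / 86400
throughput = 11138.06 requests/second

11138.06 requests/second


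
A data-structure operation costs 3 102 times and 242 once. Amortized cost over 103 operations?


Formula: Amortized cost = Total cost / Operations
Total cost = (102 * 3) + (1 * 242)
Total cost = 306 + 242 = 548
Amortized = 548 / 103 = 5.3204

5.3204


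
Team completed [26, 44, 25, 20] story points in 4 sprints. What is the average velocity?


Formula: Avg velocity = Total points / Number of sprints
Points: [26, 44, 25, 20]
Sum = 26 + 44 + 25 + 20 = 115
Avg velocity = 115 / 4 = 28.75 points/sprint

28.75 points/sprint


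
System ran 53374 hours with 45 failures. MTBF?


Formula: MTBF = Total operating time / Number of failures
MTBF = 53374 / 45
MTBF = 1186.09 hours

1186.09 hours


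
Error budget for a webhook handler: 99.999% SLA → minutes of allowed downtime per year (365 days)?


Formula: allowed downtime = period * (100 - SLA) / 100
Period (year (365 days)) = 525600 minutes
Unavailability fraction = (100 - 99.999) / 100
Allowed downtime = 525600 * (100 - 99.999) / 100
Allowed downtime = 5.256 minutes

5.256 minutes


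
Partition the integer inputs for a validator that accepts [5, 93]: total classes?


Valid range: [5, 93]
Class 1: x < 5 — invalid
Class 2: 5 ≤ x ≤ 93 — valid
Class 3: x > 93 — invalid
Total equivalence classes: 3

3 equivalence classes


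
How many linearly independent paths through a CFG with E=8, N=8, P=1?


Formula: V(G) = E - N + 2P
V(G) = 8 - 8 + 2*1
V(G) = 0 + 2
V(G) = 2

2


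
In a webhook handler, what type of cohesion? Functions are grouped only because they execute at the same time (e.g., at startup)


Reasoning: Related by timing only
Type: Temporal cohesion

Temporal cohesion


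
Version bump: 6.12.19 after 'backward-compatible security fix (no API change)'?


Current: 6.12.19
Change category: 'backward-compatible security fix (no API change)' → patch bump
SemVer rule: patch bump → increment PATCH (MAJOR and MINOR unchanged)
New: 6.12.20

6.12.20


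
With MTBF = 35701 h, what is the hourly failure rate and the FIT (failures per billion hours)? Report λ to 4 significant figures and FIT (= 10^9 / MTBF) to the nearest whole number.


Formula: λ = 1 / MTBF; FIT = λ × 1e9 = 1e9 / MTBF
λ = 1 / 35701 ≈ 2.801e-05 failures/hour
FIT = 1e9 / 35701 ≈ 28010 failures per 1e9 hours (nearest whole number)

λ = 2.801e-05 /h, FIT = 28010


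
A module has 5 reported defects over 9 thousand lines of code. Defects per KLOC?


Defect density = defects / KLOC
Defect density = 5 / 9
Defect density = 0.556 defects/KLOC

0.556 defects/KLOC


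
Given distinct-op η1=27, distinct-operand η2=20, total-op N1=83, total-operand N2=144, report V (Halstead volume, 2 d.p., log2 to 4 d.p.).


Formula: V = N * log2(η), where N = N1 + N2 and η = η1 + η2
η = 27 + 20 = 47
N = 83 + 144 = 227
log2(47) ≈ 5.5546
V = 227 * 5.5546 = 1260.89

1260.89


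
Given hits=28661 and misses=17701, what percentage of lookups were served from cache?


Formula: hit rate = hits / (hits + misses) * 100
hit rate = 28661 / (28661 + 17701) * 100
hit rate = 28661 / 46362 * 100
hit rate = 61.82%

61.82%


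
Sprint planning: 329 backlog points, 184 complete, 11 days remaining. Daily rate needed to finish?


Formula: Required rate = Remaining points / Days left
Remaining = 329 - 184 = 145 points
Required rate = 145 / 11 = 13.18 points/day

13.18 points/day


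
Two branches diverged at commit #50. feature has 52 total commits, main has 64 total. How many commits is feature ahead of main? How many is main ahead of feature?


Common ancestor: commit #50
feature commits after divergence: 52 - 50 = 2
main commits after divergence: 64 - 50 = 14
feature is 2 commits ahead of main
main is 14 commits ahead of feature

feature ahead: 2, main ahead: 14


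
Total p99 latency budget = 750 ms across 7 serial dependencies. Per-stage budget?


Formula: per_stage = total_budget / stages
per_stage = 750 / 7
per_stage = 107.14 ms

107.14 ms


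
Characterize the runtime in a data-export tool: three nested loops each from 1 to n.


Reasoning: three levels of nesting over n
Complexity: O(n^3)

O(n^3)


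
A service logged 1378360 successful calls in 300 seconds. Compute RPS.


Formula: throughput = requests / seconds
throughput = 1378360 / 300
throughput = 4594.53 requests/second

4594.53 requests/second


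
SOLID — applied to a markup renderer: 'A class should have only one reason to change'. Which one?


This describes the Single Responsibility Principle (SRP)

Single Responsibility Principle (SRP)


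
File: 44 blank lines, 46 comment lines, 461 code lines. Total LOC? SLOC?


Total LOC = blank + comment + code
Total LOC = 44 + 46 + 461 = 551
SLOC (source only) = code = 461

Total LOC: 551, SLOC: 461


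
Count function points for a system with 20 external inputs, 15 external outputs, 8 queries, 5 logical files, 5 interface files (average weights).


UFP = EI*4 + EO*5 + EQ*4 + ILF*10 + EIF*7
UFP = 20*4 + 15*5 + 8*4 + 5*10 + 5*7
UFP = 80 + 75 + 32 + 50 + 35
UFP = 272

272


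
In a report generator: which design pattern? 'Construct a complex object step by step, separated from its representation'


This matches the Builder pattern

Builder


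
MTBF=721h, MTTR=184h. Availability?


Availability = MTBF / (MTBF + MTTR)
Availability = 721 / (721 + 184)
Availability = 721 / 905
Availability = 79.6685%

79.6685%


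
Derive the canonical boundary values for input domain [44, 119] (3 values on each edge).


Range: [44, 119]
Boundaries: just below min, min, min+1, max-1, max, just above max
Values: [43, 44, 45, 118, 119, 120]

[43, 44, 45, 118, 119, 120]


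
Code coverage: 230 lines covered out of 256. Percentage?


Coverage = covered / total * 100
Coverage = 230 / 256 * 100
Coverage = 89.84%

89.84%


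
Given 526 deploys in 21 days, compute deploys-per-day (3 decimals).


Formula: deployments per day = releases / days
= 526 / 21
= 25.048 deploys/day
(equivalently, 175.33 deploys/week)

25.048 deploys/day


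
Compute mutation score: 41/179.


Mutation score = killed / total * 100
Mutation score = 41 / 179 * 100
Mutation score = 22.91%

22.91%


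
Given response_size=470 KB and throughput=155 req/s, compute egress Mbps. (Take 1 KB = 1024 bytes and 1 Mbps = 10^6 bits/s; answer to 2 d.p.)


Formula: Mbps = payload_bytes * RPS * 8 / 1e6
Payload per request = 470 KB = 470 * 1024 = 481280 bytes
Total bytes/sec = 481280 * 155 = 74598400
Total bits/sec = 74598400 * 8 = 596787200
Mbps = 596787200 / 1e6 = 596.79

596.79 Mbps


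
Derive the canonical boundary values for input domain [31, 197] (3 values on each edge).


Range: [31, 197]
Boundaries: just below min, min, min+1, max-1, max, just above max
Values: [30, 31, 32, 196, 197, 198]

[30, 31, 32, 196, 197, 198]


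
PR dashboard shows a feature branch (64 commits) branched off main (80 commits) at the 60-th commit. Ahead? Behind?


Common ancestor: commit #60
feature commits after divergence: 64 - 60 = 4
main commits after divergence: 80 - 60 = 20
feature is 4 commits ahead of main
main is 20 commits ahead of feature

feature ahead: 4, main ahead: 20


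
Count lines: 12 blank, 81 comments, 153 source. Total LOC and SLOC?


Total LOC = blank + comment + code
Total LOC = 12 + 81 + 153 = 246
SLOC (source only) = code = 153

Total LOC: 246, SLOC: 153


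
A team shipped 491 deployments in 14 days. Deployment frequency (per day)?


Formula: deployments per day = releases / days
= 491 / 14
= 35.071 deploys/day
(equivalently, 245.5 deploys/week)

35.071 deploys/day


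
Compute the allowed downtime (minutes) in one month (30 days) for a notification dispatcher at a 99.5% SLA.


Formula: allowed downtime = period * (100 - SLA) / 100
Period (month (30 days)) = 43200 minutes
Unavailability fraction = (100 - 99.5) / 100
Allowed downtime = 43200 * (100 - 99.5) / 100
Allowed downtime = 216.0 minutes

216.0 minutes


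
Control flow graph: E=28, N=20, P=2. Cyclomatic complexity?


Formula: V(G) = E - N + 2P
V(G) = 28 - 20 + 2*2
V(G) = 8 + 4
V(G) = 12

12


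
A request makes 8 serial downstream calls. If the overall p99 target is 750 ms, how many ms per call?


Formula: per_stage = total_budget / stages
per_stage = 750 / 8
per_stage = 93.75 ms

93.75 ms


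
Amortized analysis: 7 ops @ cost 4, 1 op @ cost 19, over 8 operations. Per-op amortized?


Formula: Amortized cost = Total cost / Operations
Total cost = (7 * 4) + (1 * 19)
Total cost = 28 + 19 = 47
Amortized = 47 / 8 = 5.875

5.875


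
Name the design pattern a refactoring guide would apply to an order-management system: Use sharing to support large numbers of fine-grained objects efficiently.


This matches the Flyweight pattern

Flyweight


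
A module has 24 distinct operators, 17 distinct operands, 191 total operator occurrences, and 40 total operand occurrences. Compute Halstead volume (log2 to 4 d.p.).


Formula: V = N * log2(η), where N = N1 + N2 and η = η1 + η2
η = 24 + 17 = 41
N = 191 + 40 = 231
log2(41) ≈ 5.3576
V = 231 * 5.3576 = 1237.61

1237.61


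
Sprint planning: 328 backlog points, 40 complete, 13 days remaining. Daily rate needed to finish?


Formula: Required rate = Remaining points / Days left
Remaining = 328 - 40 = 288 points
Required rate = 288 / 13 = 22.15 points/day

22.15 points/day


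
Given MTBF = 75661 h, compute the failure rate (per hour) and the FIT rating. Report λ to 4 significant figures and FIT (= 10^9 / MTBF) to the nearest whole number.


Formula: λ = 1 / MTBF; FIT = λ × 1e9 = 1e9 / MTBF
λ = 1 / 75661 ≈ 1.322e-05 failures/hour
FIT = 1e9 / 75661 ≈ 13217 failures per 1e9 hours (nearest whole number)

λ = 1.322e-05 /h, FIT = 13217


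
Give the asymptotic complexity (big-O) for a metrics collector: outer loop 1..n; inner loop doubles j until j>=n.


Reasoning: linear outer times logarithmic inner
Complexity: O(n log n)

O(n log n)


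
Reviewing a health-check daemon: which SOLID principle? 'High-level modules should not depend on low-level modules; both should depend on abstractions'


This describes the Dependency Inversion Principle (DIP)

Dependency Inversion Principle (DIP)


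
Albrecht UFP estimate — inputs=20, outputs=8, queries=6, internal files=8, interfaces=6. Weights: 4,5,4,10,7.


UFP = EI*4 + EO*5 + EQ*4 + ILF*10 + EIF*7
UFP = 20*4 + 8*5 + 6*4 + 8*10 + 6*7
UFP = 80 + 40 + 24 + 80 + 42
UFP = 266

266


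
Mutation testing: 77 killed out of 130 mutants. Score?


Mutation score = killed / total * 100
Mutation score = 77 / 130 * 100
Mutation score = 59.23%

59.23%


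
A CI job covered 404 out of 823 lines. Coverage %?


Coverage = covered / total * 100
Coverage = 404 / 823 * 100
Coverage = 49.09%

49.09%


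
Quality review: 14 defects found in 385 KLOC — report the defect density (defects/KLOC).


Defect density = defects / KLOC
Defect density = 14 / 385
Defect density = 0.036 defects/KLOC

0.036 defects/KLOC


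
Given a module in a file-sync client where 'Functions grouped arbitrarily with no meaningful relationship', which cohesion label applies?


Reasoning: Worst: random grouping
Type: Coincidental cohesion

Coincidental cohesion


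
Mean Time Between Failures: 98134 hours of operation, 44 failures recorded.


Formula: MTBF = Total operating time / Number of failures
MTBF = 98134 / 44
MTBF = 2230.32 hours

2230.32 hours


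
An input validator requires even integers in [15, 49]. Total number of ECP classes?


Constraint: even integers in [15, 49]
Class 1: x < 15 — out-of-range invalid
Class 2: x in [15,49] but odd — wrong type invalid
Class 3: x in [15,49] and even — valid
Class 4: x > 49 — out-of-range invalid
Total equivalence classes: 4

4 equivalence classes


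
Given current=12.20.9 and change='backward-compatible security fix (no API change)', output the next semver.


Current: 12.20.9
Change category: 'backward-compatible security fix (no API change)' → patch bump
SemVer rule: patch bump → increment PATCH (MAJOR and MINOR unchanged)
New: 12.20.10

12.20.10


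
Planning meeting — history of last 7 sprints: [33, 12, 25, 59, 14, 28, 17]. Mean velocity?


Formula: Avg velocity = Total points / Number of sprints
Points: [33, 12, 25, 59, 14, 28, 17]
Sum = 33 + 12 + 25 + 59 + 14 + 28 + 17 = 188
Avg velocity = 188 / 7 = 26.86 points/sprint

26.86 points/sprint


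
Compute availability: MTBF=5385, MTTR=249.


Availability = MTBF / (MTBF + MTTR)
Availability = 5385 / (5385 + 249)
Availability = 5385 / 5634
Availability = 95.5804%

95.5804%


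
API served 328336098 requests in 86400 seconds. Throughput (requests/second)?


Formula: throughput = requests / seconds
throughput = 328336098 / 86400
throughput = 3800.19 requests/second

3800.19 requests/second


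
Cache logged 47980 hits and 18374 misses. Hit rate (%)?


Formula: hit rate = hits / (hits + misses) * 100
hit rate = 47980 / (47980 + 18374) * 100
hit rate = 47980 / 66354 * 100
hit rate = 72.31%

72.31%


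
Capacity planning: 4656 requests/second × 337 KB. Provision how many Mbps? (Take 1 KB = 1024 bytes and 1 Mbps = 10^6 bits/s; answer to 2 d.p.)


Formula: Mbps = payload_bytes * RPS * 8 / 1e6
Payload per request = 337 KB = 337 * 1024 = 345088 bytes
Total bytes/sec = 345088 * 4656 = 1606729728
Total bits/sec = 1606729728 * 8 = 12853837824
Mbps = 12853837824 / 1e6 = 12853.84

12853.84 Mbps


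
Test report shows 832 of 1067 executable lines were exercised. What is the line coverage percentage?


Coverage = covered / total * 100
Coverage = 832 / 1067 * 100
Coverage = 77.98%

77.98%


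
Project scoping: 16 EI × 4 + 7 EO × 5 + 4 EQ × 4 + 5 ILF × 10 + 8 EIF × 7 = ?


UFP = EI*4 + EO*5 + EQ*4 + ILF*10 + EIF*7
UFP = 16*4 + 7*5 + 4*4 + 5*10 + 8*7
UFP = 64 + 35 + 16 + 50 + 56
UFP = 221

221


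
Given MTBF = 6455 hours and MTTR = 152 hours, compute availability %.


Availability = MTBF / (MTBF + MTTR)
Availability = 6455 / (6455 + 152)
Availability = 6455 / 6607
Availability = 97.6994%

97.6994%


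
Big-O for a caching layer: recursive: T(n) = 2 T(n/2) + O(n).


Reasoning: master theorem case 2 (merge-sort recurrence)
Complexity: O(n log n)

O(n log n)


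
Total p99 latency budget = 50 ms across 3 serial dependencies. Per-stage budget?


Formula: per_stage = total_budget / stages
per_stage = 50 / 3
per_stage = 16.67 ms

16.67 ms


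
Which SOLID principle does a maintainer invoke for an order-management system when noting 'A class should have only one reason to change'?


This describes the Single Responsibility Principle (SRP)

Single Responsibility Principle (SRP)


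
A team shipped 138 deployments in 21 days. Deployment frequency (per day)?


Formula: deployments per day = releases / days
= 138 / 21
= 6.571 deploys/day
(equivalently, 46.0 deploys/week)

6.571 deploys/day


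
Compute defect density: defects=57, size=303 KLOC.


Defect density = defects / KLOC
Defect density = 57 / 303
Defect density = 0.188 defects/KLOC

0.188 defects/KLOC


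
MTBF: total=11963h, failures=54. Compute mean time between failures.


Formula: MTBF = Total operating time / Number of failures
MTBF = 11963 / 54
MTBF = 221.54 hours

221.54 hours


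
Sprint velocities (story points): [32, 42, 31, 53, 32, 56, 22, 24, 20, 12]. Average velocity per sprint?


Formula: Avg velocity = Total points / Number of sprints
Points: [32, 42, 31, 53, 32, 56, 22, 24, 20, 12]
Sum = 32 + 42 + 31 + 53 + 32 + 56 + 22 + 24 + 20 + 12 = 324
Avg velocity = 324 / 10 = 32.4 points/sprint

32.4 points/sprint


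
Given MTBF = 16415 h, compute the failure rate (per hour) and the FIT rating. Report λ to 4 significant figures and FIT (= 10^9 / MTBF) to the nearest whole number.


Formula: λ = 1 / MTBF; FIT = λ × 1e9 = 1e9 / MTBF
λ = 1 / 16415 ≈ 6.092e-05 failures/hour
FIT = 1e9 / 16415 ≈ 60920 failures per 1e9 hours (nearest whole number)

λ = 6.092e-05 /h, FIT = 60920


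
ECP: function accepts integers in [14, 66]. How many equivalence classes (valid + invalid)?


Valid range: [14, 66]
Class 1: x < 14 — invalid
Class 2: 14 ≤ x ≤ 66 — valid
Class 3: x > 66 — invalid
Total equivalence classes: 3

3 equivalence classes


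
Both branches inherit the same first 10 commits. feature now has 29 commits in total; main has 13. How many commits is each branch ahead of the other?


Common ancestor: commit #10
feature commits after divergence: 29 - 10 = 19
main commits after divergence: 13 - 10 = 3
feature is 19 commits ahead of main
main is 3 commits ahead of feature

feature ahead: 19, main ahead: 3


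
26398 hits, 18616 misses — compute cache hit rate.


Formula: hit rate = hits / (hits + misses) * 100
hit rate = 26398 / (26398 + 18616) * 100
hit rate = 26398 / 45014 * 100
hit rate = 58.64%

58.64%


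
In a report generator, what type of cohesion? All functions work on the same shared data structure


Reasoning: Functions share data
Type: Communicational cohesion

Communicational cohesion


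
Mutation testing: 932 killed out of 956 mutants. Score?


Mutation score = killed / total * 100
Mutation score = 932 / 956 * 100
Mutation score = 97.49%

97.49%


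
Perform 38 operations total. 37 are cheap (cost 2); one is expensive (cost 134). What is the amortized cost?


Formula: Amortized cost = Total cost / Operations
Total cost = (37 * 2) + (1 * 134)
Total cost = 74 + 134 = 208
Amortized = 208 / 38 = 5.4737

5.4737
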